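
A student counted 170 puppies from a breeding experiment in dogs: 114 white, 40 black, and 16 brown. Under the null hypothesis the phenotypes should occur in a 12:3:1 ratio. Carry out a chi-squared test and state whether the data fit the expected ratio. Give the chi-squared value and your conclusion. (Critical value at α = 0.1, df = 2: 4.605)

The 12:3:1 ratio has 16 parts, so with N = 170 the expected counts are:
  white: 170 × 12/16 = 127.5
  black: 170 × 3/16 = 31.875
  brown: 170 × 1/16 = 10.625
χ² = Σ (O − E)² / E
  white: (114 − 127.5)² / 127.5 = 1.4294
  black: (40 − 31.875)² / 31.875 = 2.0711
  brown: (16 − 10.625)² / 10.625 = 2.7191
χ² = 1.4294 + 2.0711 + 2.7191 = 6.2196 ≈ 6.220
Degrees of freedom = 3 − 1 = 2; critical value at α = 0.1 is 4.605.
Since 6.220 > 4.605, we reject the null hypothesis — the data do not fit the 12:3:1 ratio.

6.220; not consistent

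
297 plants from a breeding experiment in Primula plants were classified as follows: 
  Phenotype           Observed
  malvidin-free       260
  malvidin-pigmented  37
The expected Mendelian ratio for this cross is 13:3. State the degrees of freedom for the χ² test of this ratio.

A goodness-of-fit test with 2 phenotype classes has df = 2 − 1 = 1.

1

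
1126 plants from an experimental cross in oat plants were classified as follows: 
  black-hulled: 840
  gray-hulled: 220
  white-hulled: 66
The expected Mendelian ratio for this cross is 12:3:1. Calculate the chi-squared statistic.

Total ratio parts = 16. Expected numbers out of 1126:
  black-hulled: 1126 × 12/16 = 844.5
  gray-hulled: 1126 × 3/16 = 211.125
  white-hulled: 1126 × 1/16 = 70.375
χ² = Σ (O − E)² / E
  black-hulled: (840 − 844.5)² / 844.5 = 0.0240
  gray-hulled: (220 − 211.125)² / 211.125 = 0.3731
  white-hulled: (66 − 70.375)² / 70.375 = 0.2720
χ² = 0.0240 + 0.3731 + 0.2720 = 0.6691 ≈ 0.669

0.669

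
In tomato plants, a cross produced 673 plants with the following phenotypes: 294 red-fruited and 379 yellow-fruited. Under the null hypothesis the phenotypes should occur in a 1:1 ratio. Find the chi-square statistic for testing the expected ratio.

The 1:1 ratio has 2 parts, so with N = 673 the expected counts are:
  red-fruited: 673 × 1/2 = 336.5
  yellow-fruited: 673 × 1/2 = 336.5
χ² = Σ (O − E)² / E
  red-fruited: (294 − 336.5)² / 336.5 = 5.3678
  yellow-fruited: (379 − 336.5)² / 336.5 = 5.3678
χ² = 5.3678 + 5.3678 = 10.7356 ≈ 10.736

10.736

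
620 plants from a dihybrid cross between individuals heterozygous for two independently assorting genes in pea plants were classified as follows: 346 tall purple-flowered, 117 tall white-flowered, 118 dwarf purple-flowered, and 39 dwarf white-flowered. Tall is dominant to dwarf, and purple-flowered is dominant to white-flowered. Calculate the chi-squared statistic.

0.054

A dihybrid F₂ with independent assortment and complete dominance at both loci gives a 9:3:3:1 phenotypic ratio.
Expected counts for N = 620 under a 9:3:3:1 ratio (total parts = 16):
  tall purple-flowered: 620 × 9/16 = 348.75
  tall white-flowered: 620 × 3/16 = 116.25
  dwarf purple-flowered: 620 × 3/16 = 116.25
  dwarf white-flowered: 620 × 1/16 = 38.75
χ² = Σ (O − E)² / E
  tall purple-flowered: (346 − 348.75)² / 348.75 = 0.0217
  tall white-flowered: (117 − 116.25)² / 116.25 = 0.0048
  dwarf purple-flowered: (118 − 116.25)² / 116.25 = 0.0263
  dwarf white-flowered: (39 − 38.75)² / 38.75 = 0.0016
χ² = 0.0217 + 0.0048 + 0.0263 + 0.0016 = 0.0544 ≈ 0.054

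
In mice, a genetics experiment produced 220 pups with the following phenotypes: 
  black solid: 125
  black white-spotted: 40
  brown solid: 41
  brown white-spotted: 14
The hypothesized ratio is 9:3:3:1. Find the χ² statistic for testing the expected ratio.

0.057

Total ratio parts = 16. Expected numbers out of 220:
  black solid: 220 × 9/16 = 123.75
  black white-spotted: 220 × 3/16 = 41.25
  brown solid: 220 × 3/16 = 41.25
  brown white-spotted: 220 × 1/16 = 13.75
χ² = Σ (O − E)² / E
  black solid: (125 − 123.75)² / 123.75 = 0.0126
  black white-spotted: (40 − 41.25)² / 41.25 = 0.0379
  brown solid: (41 − 41.25)² / 41.25 = 0.0015
  brown white-spotted: (14 − 13.75)² / 13.75 = 0.0045
χ² = 0.0126 + 0.0379 + 0.0015 + 0.0045 = 0.0565 ≈ 0.057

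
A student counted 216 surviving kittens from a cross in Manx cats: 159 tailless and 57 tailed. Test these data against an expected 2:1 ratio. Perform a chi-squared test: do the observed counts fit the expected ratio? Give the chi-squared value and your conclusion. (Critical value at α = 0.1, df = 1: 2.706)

The 2:1 ratio has 3 parts, so with N = 216 the expected counts are:
  tailless: 216 × 2/3 = 144
  tailed: 216 × 1/3 = 72
χ² = Σ (O − E)² / E
  tailless: (159 − 144)² / 144 = 1.5625
  tailed: (57 − 72)² / 72 = 3.1250
χ² = 1.5625 + 3.1250 = 4.6875 ≈ 4.688
Degrees of freedom = 2 − 1 = 1; critical value at α = 0.1 is 2.706.
Since 4.688 > 2.706, we reject the null hypothesis — the data do not fit the 2:1 ratio.

4.688; not consistent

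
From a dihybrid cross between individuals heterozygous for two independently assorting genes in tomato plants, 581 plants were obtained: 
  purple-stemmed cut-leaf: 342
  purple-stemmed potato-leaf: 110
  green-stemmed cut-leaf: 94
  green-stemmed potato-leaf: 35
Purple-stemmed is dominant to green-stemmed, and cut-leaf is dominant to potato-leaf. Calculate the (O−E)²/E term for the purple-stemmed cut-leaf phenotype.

A dihybrid F₂ with independent assortment and complete dominance at both loci gives a 9:3:3:1 phenotypic ratio.
Total ratio parts = 16. Expected numbers out of 581:
  purple-stemmed cut-leaf: 581 × 9/16 = 326.8125
  purple-stemmed potato-leaf: 581 × 3/16 = 108.9375
  green-stemmed cut-leaf: 581 × 3/16 = 108.9375
  green-stemmed potato-leaf: 581 × 1/16 = 36.3125
Contribution of purple-stemmed cut-leaf: (342 − 326.8125)² / 326.8125 = 0.7058

0.706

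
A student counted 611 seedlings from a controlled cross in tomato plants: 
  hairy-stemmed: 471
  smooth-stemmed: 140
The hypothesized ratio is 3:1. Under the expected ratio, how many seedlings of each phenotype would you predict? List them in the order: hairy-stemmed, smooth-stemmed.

Expected counts for N = 611 under a 3:1 ratio (total parts = 4):
  hairy-stemmed: 611 × 3/4 = 458.25
  smooth-stemmed: 611 × 1/4 = 152.75

458.25, 152.75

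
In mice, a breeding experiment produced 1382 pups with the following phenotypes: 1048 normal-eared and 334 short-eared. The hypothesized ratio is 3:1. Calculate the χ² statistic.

Expected counts for N = 1382 under a 3:1 ratio (total parts = 4):
  normal-eared: 1382 × 3/4 = 1036.5
  short-eared: 1382 × 1/4 = 345.5
χ² = Σ (O − E)² / E
  normal-eared: (1048 − 1036.5)² / 1036.5 = 0.1276
  short-eared: (334 − 345.5)² / 345.5 = 0.3828
χ² = 0.1276 + 0.3828 = 0.5104 ≈ 0.510

0.510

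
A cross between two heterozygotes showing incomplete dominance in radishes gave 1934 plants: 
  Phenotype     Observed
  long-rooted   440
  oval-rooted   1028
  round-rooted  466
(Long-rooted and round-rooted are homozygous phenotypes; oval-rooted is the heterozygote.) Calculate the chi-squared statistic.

With incomplete dominance, a heterozygote × heterozygote cross gives a 1:2:1 phenotypic ratio.
Under the 1:2:1 hypothesis (Σ ratio = 4, N = 1934):
  long-rooted: 1934 × 1/4 = 483.5
  oval-rooted: 1934 × 2/4 = 967
  round-rooted: 1934 × 1/4 = 483.5
χ² = Σ (O − E)² / E
  long-rooted: (440 − 483.5)² / 483.5 = 3.9137
  oval-rooted: (1028 − 967)² / 967 = 3.8480
  round-rooted: (466 − 483.5)² / 483.5 = 0.6334
χ² = 3.9137 + 3.8480 + 0.6334 = 8.3951 ≈ 8.395

8.395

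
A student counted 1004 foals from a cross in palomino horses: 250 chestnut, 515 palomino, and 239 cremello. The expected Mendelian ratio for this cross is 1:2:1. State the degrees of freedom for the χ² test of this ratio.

A goodness-of-fit test with 3 phenotype classes has df = 3 − 1 = 2.

2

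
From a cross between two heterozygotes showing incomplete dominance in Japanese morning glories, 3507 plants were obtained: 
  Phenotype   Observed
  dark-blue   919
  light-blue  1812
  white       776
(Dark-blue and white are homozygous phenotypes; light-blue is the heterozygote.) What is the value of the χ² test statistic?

With incomplete dominance, a heterozygote × heterozygote cross gives a 1:2:1 phenotypic ratio.
Total ratio parts = 4. Expected numbers out of 3507:
  dark-blue: 3507 × 1/4 = 876.75
  light-blue: 3507 × 2/4 = 1753.5
  white: 3507 × 1/4 = 876.75
χ² = Σ (O − E)² / E
  dark-blue: (919 − 876.75)² / 876.75 = 2.0360
  light-blue: (1812 − 1753.5)² / 1753.5 = 1.9517
  white: (776 − 876.75)² / 876.75 = 11.5775
χ² = 2.0360 + 1.9517 + 11.5775 = 15.5652 ≈ 15.565

15.565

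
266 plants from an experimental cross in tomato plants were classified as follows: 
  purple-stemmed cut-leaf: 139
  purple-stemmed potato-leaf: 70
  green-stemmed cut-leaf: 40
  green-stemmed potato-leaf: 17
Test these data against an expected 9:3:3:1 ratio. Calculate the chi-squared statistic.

The 9:3:3:1 ratio has 16 parts, so with N = 266 the expected counts are:
  purple-stemmed cut-leaf: 266 × 9/16 = 149.625
  purple-stemmed potato-leaf: 266 × 3/16 = 49.875
  green-stemmed cut-leaf: 266 × 3/16 = 49.875
  green-stemmed potato-leaf: 266 × 1/16 = 16.625
χ² = Σ (O − E)² / E
  purple-stemmed cut-leaf: (139 − 149.625)² / 149.625 = 0.7545
  purple-stemmed potato-leaf: (70 − 49.875)² / 49.875 = 8.1206
  green-stemmed cut-leaf: (40 − 49.875)² / 49.875 = 1.9552
  green-stemmed potato-leaf: (17 − 16.625)² / 16.625 = 0.0085
χ² = 0.7545 + 8.1206 + 1.9552 + 0.0085 = 10.8388 ≈ 10.839

10.839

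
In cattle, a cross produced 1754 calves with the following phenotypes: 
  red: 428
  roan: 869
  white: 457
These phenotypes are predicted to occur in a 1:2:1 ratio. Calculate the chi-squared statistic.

The 1:2:1 ratio has 4 parts, so with N = 1754 the expected counts are:
  red: 1754 × 1/4 = 438.5
  roan: 1754 × 2/4 = 877
  white: 1754 × 1/4 = 438.5
χ² = Σ (O − E)² / E
  red: (428 − 438.5)² / 438.5 = 0.2514
  roan: (869 − 877)² / 877 = 0.0730
  white: (457 − 438.5)² / 438.5 = 0.7805
χ² = 0.2514 + 0.0730 + 0.7805 = 1.1049 ≈ 1.105

1.105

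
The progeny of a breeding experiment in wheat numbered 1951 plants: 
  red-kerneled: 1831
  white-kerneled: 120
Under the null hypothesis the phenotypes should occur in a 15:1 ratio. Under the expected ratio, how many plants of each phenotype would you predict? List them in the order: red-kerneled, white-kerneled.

Expected counts for N = 1951 under a 15:1 ratio (total parts = 16):
  red-kerneled: 1951 × 15/16 = 1829.0625
  white-kerneled: 1951 × 1/16 = 121.9375

1829.0625, 121.9375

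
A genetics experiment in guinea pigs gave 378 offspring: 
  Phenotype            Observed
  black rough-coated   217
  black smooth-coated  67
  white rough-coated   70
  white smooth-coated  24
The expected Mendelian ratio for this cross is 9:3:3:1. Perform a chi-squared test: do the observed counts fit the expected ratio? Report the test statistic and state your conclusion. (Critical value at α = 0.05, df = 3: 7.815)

0.319; consistent

Total ratio parts = 16. Expected numbers out of 378:
  black rough-coated: 378 × 9/16 = 212.625
  black smooth-coated: 378 × 3/16 = 70.875
  white rough-coated: 378 × 3/16 = 70.875
  white smooth-coated: 378 × 1/16 = 23.625
χ² = Σ (O − E)² / E
  black rough-coated: (217 − 212.625)² / 212.625 = 0.0900
  black smooth-coated: (67 − 70.875)² / 70.875 = 0.2119
  white rough-coated: (70 − 70.875)² / 70.875 = 0.0108
  white smooth-coated: (24 − 23.625)² / 23.625 = 0.0060
χ² = 0.0900 + 0.2119 + 0.0108 + 0.0060 = 0.3187 ≈ 0.319
Degrees of freedom = 4 − 1 = 3; critical value at α = 0.05 is 7.815.
Since 0.319 < 7.815, we fail to reject the null hypothesis — the data are consistent with the 9:3:3:1 ratio.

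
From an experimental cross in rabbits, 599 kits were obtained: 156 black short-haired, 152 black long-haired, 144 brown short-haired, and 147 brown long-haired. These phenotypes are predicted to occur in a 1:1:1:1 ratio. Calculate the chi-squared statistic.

Under the 1:1:1:1 hypothesis (Σ ratio = 4, N = 599):
  black short-haired: 599 × 1/4 = 149.75
  black long-haired: 599 × 1/4 = 149.75
  brown short-haired: 599 × 1/4 = 149.75
  brown long-haired: 599 × 1/4 = 149.75
χ² = Σ (O − E)² / E
  black short-haired: (156 − 149.75)² / 149.75 = 0.2609
  black long-haired: (152 − 149.75)² / 149.75 = 0.0338
  brown short-haired: (144 − 149.75)² / 149.75 = 0.2208
  brown long-haired: (147 − 149.75)² / 149.75 = 0.0505
χ² = 0.2609 + 0.0338 + 0.2208 + 0.0505 = 0.566

0.566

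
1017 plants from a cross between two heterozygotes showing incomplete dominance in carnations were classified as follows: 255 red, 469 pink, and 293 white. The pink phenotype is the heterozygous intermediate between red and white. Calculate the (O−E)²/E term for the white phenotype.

5.906

With incomplete dominance, a heterozygote × heterozygote cross gives a 1:2:1 phenotypic ratio.
Expected counts for N = 1017 under a 1:2:1 ratio (total parts = 4):
  red: 1017 × 1/4 = 254.25
  pink: 1017 × 2/4 = 508.5
  white: 1017 × 1/4 = 254.25
Contribution of white: (293 − 254.25)² / 254.25 = 5.9059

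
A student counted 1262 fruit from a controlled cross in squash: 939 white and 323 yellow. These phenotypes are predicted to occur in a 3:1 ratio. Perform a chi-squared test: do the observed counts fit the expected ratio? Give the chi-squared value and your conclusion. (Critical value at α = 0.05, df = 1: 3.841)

0.238; consistent

The 3:1 ratio has 4 parts, so with N = 1262 the expected counts are:
  white: 1262 × 3/4 = 946.5
  yellow: 1262 × 1/4 = 315.5
χ² = Σ (O − E)² / E
  white: (939 − 946.5)² / 946.5 = 0.0594
  yellow: (323 − 315.5)² / 315.5 = 0.1783
χ² = 0.0594 + 0.1783 = 0.2377 ≈ 0.238
Degrees of freedom = 2 − 1 = 1; critical value at α = 0.05 is 3.841.
Since 0.238 < 3.841, we fail to reject the null hypothesis — the data are consistent with the 3:1 ratio.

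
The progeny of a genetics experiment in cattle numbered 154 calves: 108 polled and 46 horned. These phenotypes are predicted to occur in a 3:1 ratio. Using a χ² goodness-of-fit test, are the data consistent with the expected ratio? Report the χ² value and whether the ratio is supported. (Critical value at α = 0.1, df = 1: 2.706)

Under the 3:1 hypothesis (Σ ratio = 4, N = 154):
  polled: 154 × 3/4 = 115.5
  horned: 154 × 1/4 = 38.5
χ² = Σ (O − E)² / E
  polled: (108 − 115.5)² / 115.5 = 0.4870
  horned: (46 − 38.5)² / 38.5 = 1.4610
χ² = 0.4870 + 1.4610 = 1.948
Degrees of freedom = 2 − 1 = 1; critical value at α = 0.1 is 2.706.
Since 1.948 < 2.706, we fail to reject the null hypothesis — the data are consistent with the 3:1 ratio.

1.948; consistent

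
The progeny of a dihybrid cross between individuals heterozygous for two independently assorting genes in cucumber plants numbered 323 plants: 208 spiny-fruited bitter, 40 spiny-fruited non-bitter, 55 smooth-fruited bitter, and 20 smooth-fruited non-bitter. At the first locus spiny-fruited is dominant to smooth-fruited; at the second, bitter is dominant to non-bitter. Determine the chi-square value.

11.305

A dihybrid F₂ with independent assortment and complete dominance at both loci gives a 9:3:3:1 phenotypic ratio.
The 9:3:3:1 ratio has 16 parts, so with N = 323 the expected counts are:
  spiny-fruited bitter: 323 × 9/16 = 181.6875
  spiny-fruited non-bitter: 323 × 3/16 = 60.5625
  smooth-fruited bitter: 323 × 3/16 = 60.5625
  smooth-fruited non-bitter: 323 × 1/16 = 20.1875
χ² = Σ (O − E)² / E
  spiny-fruited bitter: (208 − 181.6875)² / 181.6875 = 3.8107
  spiny-fruited non-bitter: (40 − 60.5625)² / 60.5625 = 6.9815
  smooth-fruited bitter: (55 − 60.5625)² / 60.5625 = 0.5109
  smooth-fruited non-bitter: (20 − 20.1875)² / 20.1875 = 0.0017
χ² = 3.8107 + 6.9815 + 0.5109 + 0.0017 = 11.3048 ≈ 11.305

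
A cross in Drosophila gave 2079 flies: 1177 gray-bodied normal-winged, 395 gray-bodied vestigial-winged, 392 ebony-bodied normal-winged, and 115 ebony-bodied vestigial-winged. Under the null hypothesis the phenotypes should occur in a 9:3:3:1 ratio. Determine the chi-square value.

1.847

Under the 9:3:3:1 hypothesis (Σ ratio = 16, N = 2079):
  gray-bodied normal-winged: 2079 × 9/16 = 1169.4375
  gray-bodied vestigial-winged: 2079 × 3/16 = 389.8125
  ebony-bodied normal-winged: 2079 × 3/16 = 389.8125
  ebony-bodied vestigial-winged: 2079 × 1/16 = 129.9375
χ² = Σ (O − E)² / E
  gray-bodied normal-winged: (1177 − 1169.4375)² / 1169.4375 = 0.0489
  gray-bodied vestigial-winged: (395 − 389.8125)² / 389.8125 = 0.0690
  ebony-bodied normal-winged: (392 − 389.8125)² / 389.8125 = 0.0123
  ebony-bodied vestigial-winged: (115 − 129.9375)² / 129.9375 = 1.7172
χ² = 0.0489 + 0.0690 + 0.0123 + 1.7172 = 1.8474 ≈ 1.847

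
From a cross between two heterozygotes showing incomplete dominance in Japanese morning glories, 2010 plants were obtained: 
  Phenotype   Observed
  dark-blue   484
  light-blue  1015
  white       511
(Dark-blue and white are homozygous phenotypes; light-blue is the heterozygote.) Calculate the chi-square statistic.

With incomplete dominance, a heterozygote × heterozygote cross gives a 1:2:1 phenotypic ratio.
The 1:2:1 ratio has 4 parts, so with N = 2010 the expected counts are:
  dark-blue: 2010 × 1/4 = 502.5
  light-blue: 2010 × 2/4 = 1005
  white: 2010 × 1/4 = 502.5
χ² = Σ (O − E)² / E
  dark-blue: (484 − 502.5)² / 502.5 = 0.6811
  light-blue: (1015 − 1005)² / 1005 = 0.0995
  white: (511 − 502.5)² / 502.5 = 0.1438
χ² = 0.6811 + 0.0995 + 0.1438 = 0.9244 ≈ 0.924

0.924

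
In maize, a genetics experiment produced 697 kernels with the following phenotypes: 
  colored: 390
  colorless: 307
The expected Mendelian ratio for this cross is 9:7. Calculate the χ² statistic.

Expected counts for N = 697 under a 9:7 ratio (total parts = 16):
  colored: 697 × 9/16 = 392.0625
  colorless: 697 × 7/16 = 304.9375
χ² = Σ (O − E)² / E
  colored: (390 − 392.0625)² / 392.0625 = 0.0109
  colorless: (307 − 304.9375)² / 304.9375 = 0.0140
χ² = 0.0109 + 0.0140 = 0.0249 ≈ 0.025

0.025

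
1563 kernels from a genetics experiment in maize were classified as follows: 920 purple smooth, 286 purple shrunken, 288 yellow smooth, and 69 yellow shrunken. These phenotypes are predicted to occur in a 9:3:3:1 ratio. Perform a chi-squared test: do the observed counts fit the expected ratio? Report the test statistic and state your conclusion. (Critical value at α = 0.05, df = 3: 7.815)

Expected counts for N = 1563 under a 9:3:3:1 ratio (total parts = 16):
  purple smooth: 1563 × 9/16 = 879.1875
  purple shrunken: 1563 × 3/16 = 293.0625
  yellow smooth: 1563 × 3/16 = 293.0625
  yellow shrunken: 1563 × 1/16 = 97.6875
χ² = Σ (O − E)² / E
  purple smooth: (920 − 879.1875)² / 879.1875 = 1.8945
  purple shrunken: (286 − 293.0625)² / 293.0625 = 0.1702
  yellow smooth: (288 − 293.0625)² / 293.0625 = 0.0875
  yellow shrunken: (69 − 97.6875)² / 97.6875 = 8.4245
χ² = 1.8945 + 0.1702 + 0.0875 + 8.4245 = 10.5767 ≈ 10.577
Degrees of freedom = 4 − 1 = 3; critical value at α = 0.05 is 7.815.
Since 10.577 > 7.815, we reject the null hypothesis — the data do not fit the 9:3:3:1 ratio.

10.577; not consistent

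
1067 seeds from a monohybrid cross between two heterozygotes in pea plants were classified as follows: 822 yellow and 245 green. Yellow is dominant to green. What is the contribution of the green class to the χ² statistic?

1.773

For a monohybrid cross between heterozygotes with complete dominance, the expected phenotypic ratio is 3:1.
Total ratio parts = 4. Expected numbers out of 1067:
  yellow: 1067 × 3/4 = 800.25
  green: 1067 × 1/4 = 266.75
Contribution of green: (245 − 266.75)² / 266.75 = 1.7734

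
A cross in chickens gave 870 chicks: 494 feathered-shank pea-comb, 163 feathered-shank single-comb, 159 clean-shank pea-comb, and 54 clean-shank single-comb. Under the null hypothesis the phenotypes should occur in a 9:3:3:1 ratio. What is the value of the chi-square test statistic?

Under the 9:3:3:1 hypothesis (Σ ratio = 16, N = 870):
  feathered-shank pea-comb: 870 × 9/16 = 489.375
  feathered-shank single-comb: 870 × 3/16 = 163.125
  clean-shank pea-comb: 870 × 3/16 = 163.125
  clean-shank single-comb: 870 × 1/16 = 54.375
χ² = Σ (O − E)² / E
  feathered-shank pea-comb: (494 − 489.375)² / 489.375 = 0.0437
  feathered-shank single-comb: (163 − 163.125)² / 163.125 = 0.0001
  clean-shank pea-comb: (159 − 163.125)² / 163.125 = 0.1043
  clean-shank single-comb: (54 − 54.375)² / 54.375 = 0.0026
χ² = 0.0437 + 0.0001 + 0.1043 + 0.0026 = 0.1507 ≈ 0.151

0.151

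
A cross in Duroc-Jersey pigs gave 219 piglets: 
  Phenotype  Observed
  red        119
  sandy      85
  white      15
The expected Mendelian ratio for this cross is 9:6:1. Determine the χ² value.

0.369

Total ratio parts = 16. Expected numbers out of 219:
  red: 219 × 9/16 = 123.1875
  sandy: 219 × 6/16 = 82.125
  white: 219 × 1/16 = 13.6875
χ² = Σ (O − E)² / E
  red: (119 − 123.1875)² / 123.1875 = 0.1423
  sandy: (85 − 82.125)² / 82.125 = 0.1006
  white: (15 − 13.6875)² / 13.6875 = 0.1259
χ² = 0.1423 + 0.1006 + 0.1259 = 0.3688 ≈ 0.369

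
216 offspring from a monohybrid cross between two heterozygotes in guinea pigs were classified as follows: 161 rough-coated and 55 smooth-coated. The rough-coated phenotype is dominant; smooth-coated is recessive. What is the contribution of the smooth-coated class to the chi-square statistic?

For a monohybrid cross between heterozygotes with complete dominance, the expected phenotypic ratio is 3:1.
Under the 3:1 hypothesis (Σ ratio = 4, N = 216):
  rough-coated: 216 × 3/4 = 162
  smooth-coated: 216 × 1/4 = 54
Contribution of smooth-coated: (55 − 54)² / 54 = 0.0185

0.019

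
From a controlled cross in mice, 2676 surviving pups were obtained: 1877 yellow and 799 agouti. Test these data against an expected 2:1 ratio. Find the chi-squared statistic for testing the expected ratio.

14.544

Total ratio parts = 3. Expected numbers out of 2676:
  yellow: 2676 × 2/3 = 1784
  agouti: 2676 × 1/3 = 892
χ² = Σ (O − E)² / E
  yellow: (1877 − 1784)² / 1784 = 4.8481
  agouti: (799 − 892)² / 892 = 9.6962
χ² = 4.8481 + 9.6962 = 14.5443 ≈ 14.544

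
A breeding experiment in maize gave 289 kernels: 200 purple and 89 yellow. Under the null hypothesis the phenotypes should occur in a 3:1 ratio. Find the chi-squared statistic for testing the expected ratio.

The 3:1 ratio has 4 parts, so with N = 289 the expected counts are:
  purple: 289 × 3/4 = 216.75
  yellow: 289 × 1/4 = 72.25
χ² = Σ (O − E)² / E
  purple: (200 − 216.75)² / 216.75 = 1.2944
  yellow: (89 − 72.25)² / 72.25 = 3.8832
χ² = 1.2944 + 3.8832 = 5.1776 ≈ 5.178

5.178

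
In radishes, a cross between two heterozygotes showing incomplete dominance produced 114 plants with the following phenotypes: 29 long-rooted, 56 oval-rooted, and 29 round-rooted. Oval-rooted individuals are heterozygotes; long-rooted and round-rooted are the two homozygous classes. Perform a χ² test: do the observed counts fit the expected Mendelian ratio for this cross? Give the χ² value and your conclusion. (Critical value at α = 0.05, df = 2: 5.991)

0.035; consistent

With incomplete dominance, a heterozygote × heterozygote cross gives a 1:2:1 phenotypic ratio.
Total ratio parts = 4. Expected numbers out of 114:
  long-rooted: 114 × 1/4 = 28.5
  oval-rooted: 114 × 2/4 = 57
  round-rooted: 114 × 1/4 = 28.5
χ² = Σ (O − E)² / E
  long-rooted: (29 − 28.5)² / 28.5 = 0.0088
  oval-rooted: (56 − 57)² / 57 = 0.0175
  round-rooted: (29 − 28.5)² / 28.5 = 0.0088
χ² = 0.0088 + 0.0175 + 0.0088 = 0.0351 ≈ 0.035
Degrees of freedom = 3 − 1 = 2; critical value at α = 0.05 is 5.991.
Since 0.035 < 5.991, we fail to reject the null hypothesis — the data are consistent with the 1:2:1 ratio.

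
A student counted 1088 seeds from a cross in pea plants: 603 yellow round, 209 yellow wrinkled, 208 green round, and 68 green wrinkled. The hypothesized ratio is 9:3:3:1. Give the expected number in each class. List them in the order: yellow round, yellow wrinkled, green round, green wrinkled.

Under the 9:3:3:1 hypothesis (Σ ratio = 16, N = 1088):
  yellow round: 1088 × 9/16 = 612
  yellow wrinkled: 1088 × 3/16 = 204
  green round: 1088 × 3/16 = 204
  green wrinkled: 1088 × 1/16 = 68

612, 204, 204, 68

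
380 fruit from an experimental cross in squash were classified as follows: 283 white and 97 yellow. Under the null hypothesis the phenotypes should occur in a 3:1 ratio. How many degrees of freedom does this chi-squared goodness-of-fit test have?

1

A goodness-of-fit test with 2 phenotype classes has df = 2 − 1 = 1.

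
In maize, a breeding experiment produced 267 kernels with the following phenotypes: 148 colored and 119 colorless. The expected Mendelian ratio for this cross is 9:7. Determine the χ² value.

Under the 9:7 hypothesis (Σ ratio = 16, N = 267):
  colored: 267 × 9/16 = 150.1875
  colorless: 267 × 7/16 = 116.8125
χ² = Σ (O − E)² / E
  colored: (148 − 150.1875)² / 150.1875 = 0.0319
  colorless: (119 − 116.8125)² / 116.8125 = 0.0410
χ² = 0.0319 + 0.0410 = 0.0729 ≈ 0.073

0.073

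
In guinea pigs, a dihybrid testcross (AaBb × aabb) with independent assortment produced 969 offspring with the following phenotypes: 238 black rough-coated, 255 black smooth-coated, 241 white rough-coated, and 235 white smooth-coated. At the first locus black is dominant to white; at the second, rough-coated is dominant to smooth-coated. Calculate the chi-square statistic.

0.969

A dihybrid testcross with independent assortment gives a 1:1:1:1 ratio.
The 1:1:1:1 ratio has 4 parts, so with N = 969 the expected counts are:
  black rough-coated: 969 × 1/4 = 242.25
  black smooth-coated: 969 × 1/4 = 242.25
  white rough-coated: 969 × 1/4 = 242.25
  white smooth-coated: 969 × 1/4 = 242.25
χ² = Σ (O − E)² / E
  black rough-coated: (238 − 242.25)² / 242.25 = 0.0746
  black smooth-coated: (255 − 242.25)² / 242.25 = 0.6711
  white rough-coated: (241 − 242.25)² / 242.25 = 0.0064
  white smooth-coated: (235 − 242.25)² / 242.25 = 0.2170
χ² = 0.0746 + 0.6711 + 0.0064 + 0.2170 = 0.9691 ≈ 0.969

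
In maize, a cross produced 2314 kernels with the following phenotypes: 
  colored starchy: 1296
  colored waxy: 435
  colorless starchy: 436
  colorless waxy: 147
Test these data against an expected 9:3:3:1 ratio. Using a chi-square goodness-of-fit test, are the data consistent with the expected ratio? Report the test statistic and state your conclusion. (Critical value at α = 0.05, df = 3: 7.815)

Under the 9:3:3:1 hypothesis (Σ ratio = 16, N = 2314):
  colored starchy: 2314 × 9/16 = 1301.625
  colored waxy: 2314 × 3/16 = 433.875
  colorless starchy: 2314 × 3/16 = 433.875
  colorless waxy: 2314 × 1/16 = 144.625
χ² = Σ (O − E)² / E
  colored starchy: (1296 − 1301.625)² / 1301.625 = 0.0243
  colored waxy: (435 − 433.875)² / 433.875 = 0.0029
  colorless starchy: (436 − 433.875)² / 433.875 = 0.0104
  colorless waxy: (147 − 144.625)² / 144.625 = 0.0390
χ² = 0.0243 + 0.0029 + 0.0104 + 0.0390 = 0.0766 ≈ 0.077
Degrees of freedom = 4 − 1 = 3; critical value at α = 0.05 is 7.815.
Since 0.077 < 7.815, we fail to reject the null hypothesis — the data are consistent with the 9:3:3:1 ratio.

0.077; consistent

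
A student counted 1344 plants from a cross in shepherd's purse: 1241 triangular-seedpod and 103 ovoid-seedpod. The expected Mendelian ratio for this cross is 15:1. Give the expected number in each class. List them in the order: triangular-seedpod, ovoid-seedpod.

1260, 84

Expected counts for N = 1344 under a 15:1 ratio (total parts = 16):
  triangular-seedpod: 1344 × 15/16 = 1260
  ovoid-seedpod: 1344 × 1/16 = 84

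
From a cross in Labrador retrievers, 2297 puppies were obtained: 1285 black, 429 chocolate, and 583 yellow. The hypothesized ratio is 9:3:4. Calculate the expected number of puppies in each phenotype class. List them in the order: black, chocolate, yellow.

Expected counts for N = 2297 under a 9:3:4 ratio (total parts = 16):
  black: 2297 × 9/16 = 1292.0625
  chocolate: 2297 × 3/16 = 430.6875
  yellow: 2297 × 4/16 = 574.25

1292.0625, 430.6875, 574.25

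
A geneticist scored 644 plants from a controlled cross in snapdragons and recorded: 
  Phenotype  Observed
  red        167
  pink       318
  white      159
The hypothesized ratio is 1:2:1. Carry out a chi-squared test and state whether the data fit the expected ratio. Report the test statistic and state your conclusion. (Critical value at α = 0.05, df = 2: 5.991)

Total ratio parts = 4. Expected numbers out of 644:
  red: 644 × 1/4 = 161
  pink: 644 × 2/4 = 322
  white: 644 × 1/4 = 161
χ² = Σ (O − E)² / E
  red: (167 − 161)² / 161 = 0.2236
  pink: (318 − 322)² / 322 = 0.0497
  white: (159 − 161)² / 161 = 0.0248
χ² = 0.2236 + 0.0497 + 0.0248 = 0.2981 ≈ 0.298
Degrees of freedom = 3 − 1 = 2; critical value at α = 0.05 is 5.991.
Since 0.298 < 5.991, we fail to reject the null hypothesis — the data are consistent with the 1:2:1 ratio.

0.298; consistent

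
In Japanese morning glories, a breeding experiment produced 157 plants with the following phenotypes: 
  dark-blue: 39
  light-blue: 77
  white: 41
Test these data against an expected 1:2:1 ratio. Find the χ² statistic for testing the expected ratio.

0.108

Expected counts for N = 157 under a 1:2:1 ratio (total parts = 4):
  dark-blue: 157 × 1/4 = 39.25
  light-blue: 157 × 2/4 = 78.5
  white: 157 × 1/4 = 39.25
χ² = Σ (O − E)² / E
  dark-blue: (39 − 39.25)² / 39.25 = 0.0016
  light-blue: (77 − 78.5)² / 78.5 = 0.0287
  white: (41 − 39.25)² / 39.25 = 0.0780
χ² = 0.0016 + 0.0287 + 0.0780 = 0.1083 ≈ 0.108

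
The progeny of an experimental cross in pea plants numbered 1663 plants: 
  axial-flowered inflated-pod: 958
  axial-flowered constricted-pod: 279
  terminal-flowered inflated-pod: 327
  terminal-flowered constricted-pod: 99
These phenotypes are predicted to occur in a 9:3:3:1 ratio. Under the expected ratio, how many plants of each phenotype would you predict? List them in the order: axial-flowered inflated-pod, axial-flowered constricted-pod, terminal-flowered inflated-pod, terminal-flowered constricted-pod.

Under the 9:3:3:1 hypothesis (Σ ratio = 16, N = 1663):
  axial-flowered inflated-pod: 1663 × 9/16 = 935.4375
  axial-flowered constricted-pod: 1663 × 3/16 = 311.8125
  terminal-flowered inflated-pod: 1663 × 3/16 = 311.8125
  terminal-flowered constricted-pod: 1663 × 1/16 = 103.9375

935.4375, 311.8125, 311.8125, 103.9375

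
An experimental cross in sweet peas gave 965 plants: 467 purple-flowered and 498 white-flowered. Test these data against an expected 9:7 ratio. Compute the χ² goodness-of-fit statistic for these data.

24.202

Expected counts for N = 965 under a 9:7 ratio (total parts = 16):
  purple-flowered: 965 × 9/16 = 542.8125
  white-flowered: 965 × 7/16 = 422.1875
χ² = Σ (O − E)² / E
  purple-flowered: (467 − 542.8125)² / 542.8125 = 10.5884
  white-flowered: (498 − 422.1875)² / 422.1875 = 13.6137
χ² = 10.5884 + 13.6137 = 24.2021 ≈ 24.202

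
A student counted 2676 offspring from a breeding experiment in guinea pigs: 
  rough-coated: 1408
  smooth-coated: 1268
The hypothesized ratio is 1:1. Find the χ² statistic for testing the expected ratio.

Expected counts for N = 2676 under a 1:1 ratio (total parts = 2):
  rough-coated: 2676 × 1/2 = 1338
  smooth-coated: 2676 × 1/2 = 1338
χ² = Σ (O − E)² / E
  rough-coated: (1408 − 1338)² / 1338 = 3.6622
  smooth-coated: (1268 − 1338)² / 1338 = 3.6622
χ² = 3.6622 + 3.6622 = 7.3244 ≈ 7.324

7.324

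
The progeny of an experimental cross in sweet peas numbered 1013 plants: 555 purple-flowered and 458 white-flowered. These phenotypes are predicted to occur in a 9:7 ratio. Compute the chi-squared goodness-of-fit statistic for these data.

0.880

Expected counts for N = 1013 under a 9:7 ratio (total parts = 16):
  purple-flowered: 1013 × 9/16 = 569.8125
  white-flowered: 1013 × 7/16 = 443.1875
χ² = Σ (O − E)² / E
  purple-flowered: (555 − 569.8125)² / 569.8125 = 0.3851
  white-flowered: (458 − 443.1875)² / 443.1875 = 0.4951
χ² = 0.3851 + 0.4951 = 0.8802 ≈ 0.880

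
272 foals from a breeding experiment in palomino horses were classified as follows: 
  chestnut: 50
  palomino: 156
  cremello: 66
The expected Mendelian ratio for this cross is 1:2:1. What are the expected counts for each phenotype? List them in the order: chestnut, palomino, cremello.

Total ratio parts = 4. Expected numbers out of 272:
  chestnut: 272 × 1/4 = 68
  palomino: 272 × 2/4 = 136
  cremello: 272 × 1/4 = 68

68, 136, 68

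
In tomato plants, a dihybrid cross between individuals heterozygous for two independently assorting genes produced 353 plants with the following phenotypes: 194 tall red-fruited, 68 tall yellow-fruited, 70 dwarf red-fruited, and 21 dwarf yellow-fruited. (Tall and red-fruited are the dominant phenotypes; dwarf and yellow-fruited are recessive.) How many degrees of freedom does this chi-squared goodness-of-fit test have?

A dihybrid F₂ with independent assortment and complete dominance at both loci gives a 9:3:3:1 phenotypic ratio.
A goodness-of-fit test with 4 phenotype classes has df = 4 − 1 = 3.

3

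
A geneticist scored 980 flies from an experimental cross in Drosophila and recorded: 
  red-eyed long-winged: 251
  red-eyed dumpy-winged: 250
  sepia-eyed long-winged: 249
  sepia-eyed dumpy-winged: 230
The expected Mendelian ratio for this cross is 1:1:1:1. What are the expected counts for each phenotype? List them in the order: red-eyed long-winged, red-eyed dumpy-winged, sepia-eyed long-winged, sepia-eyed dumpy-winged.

Total ratio parts = 4. Expected numbers out of 980:
  red-eyed long-winged: 980 × 1/4 = 245
  red-eyed dumpy-winged: 980 × 1/4 = 245
  sepia-eyed long-winged: 980 × 1/4 = 245
  sepia-eyed dumpy-winged: 980 × 1/4 = 245

245, 245, 245, 245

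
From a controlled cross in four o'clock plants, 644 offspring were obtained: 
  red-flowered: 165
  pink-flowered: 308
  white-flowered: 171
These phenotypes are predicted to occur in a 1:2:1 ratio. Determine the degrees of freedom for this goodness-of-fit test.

2

A goodness-of-fit test with 3 phenotype classes has df = 3 − 1 = 2.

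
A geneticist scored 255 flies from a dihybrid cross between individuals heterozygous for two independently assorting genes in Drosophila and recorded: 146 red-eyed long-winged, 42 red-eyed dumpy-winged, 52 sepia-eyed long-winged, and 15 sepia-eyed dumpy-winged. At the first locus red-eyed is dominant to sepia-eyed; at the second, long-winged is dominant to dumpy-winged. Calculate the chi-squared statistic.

A dihybrid F₂ with independent assortment and complete dominance at both loci gives a 9:3:3:1 phenotypic ratio.
Expected counts for N = 255 under a 9:3:3:1 ratio (total parts = 16):
  red-eyed long-winged: 255 × 9/16 = 143.4375
  red-eyed dumpy-winged: 255 × 3/16 = 47.8125
  sepia-eyed long-winged: 255 × 3/16 = 47.8125
  sepia-eyed dumpy-winged: 255 × 1/16 = 15.9375
χ² = Σ (O − E)² / E
  red-eyed long-winged: (146 − 143.4375)² / 143.4375 = 0.0458
  red-eyed dumpy-winged: (42 − 47.8125)² / 47.8125 = 0.7066
  sepia-eyed long-winged: (52 − 47.8125)² / 47.8125 = 0.3667
  sepia-eyed dumpy-winged: (15 − 15.9375)² / 15.9375 = 0.0551
χ² = 0.0458 + 0.7066 + 0.3667 + 0.0551 = 1.1742 ≈ 1.174

1.174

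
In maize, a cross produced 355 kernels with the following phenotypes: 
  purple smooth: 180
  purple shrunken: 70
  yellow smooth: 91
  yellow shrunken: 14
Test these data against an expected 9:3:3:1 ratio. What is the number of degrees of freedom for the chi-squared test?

3

A goodness-of-fit test with 4 phenotype classes has df = 4 − 1 = 3.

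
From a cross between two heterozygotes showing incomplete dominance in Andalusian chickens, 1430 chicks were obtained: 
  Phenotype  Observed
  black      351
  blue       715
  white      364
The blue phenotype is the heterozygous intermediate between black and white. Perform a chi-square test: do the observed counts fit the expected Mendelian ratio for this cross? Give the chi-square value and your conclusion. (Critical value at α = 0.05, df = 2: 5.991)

0.236; consistent

With incomplete dominance, a heterozygote × heterozygote cross gives a 1:2:1 phenotypic ratio.
The 1:2:1 ratio has 4 parts, so with N = 1430 the expected counts are:
  black: 1430 × 1/4 = 357.5
  blue: 1430 × 2/4 = 715
  white: 1430 × 1/4 = 357.5
χ² = Σ (O − E)² / E
  black: (351 − 357.5)² / 357.5 = 0.1182
  blue: (715 − 715)² / 715 = 0.0000
  white: (364 − 357.5)² / 357.5 = 0.1182
χ² = 0.1182 + 0.0000 + 0.1182 = 0.2364 ≈ 0.236
Degrees of freedom = 3 − 1 = 2; critical value at α = 0.05 is 5.991.
Since 0.236 < 5.991, we fail to reject the null hypothesis — the data are consistent with the 1:2:1 ratio.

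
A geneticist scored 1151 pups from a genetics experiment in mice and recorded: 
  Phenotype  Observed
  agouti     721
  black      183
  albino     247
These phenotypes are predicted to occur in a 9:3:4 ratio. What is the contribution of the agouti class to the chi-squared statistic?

8.358

Under the 9:3:4 hypothesis (Σ ratio = 16, N = 1151):
  agouti: 1151 × 9/16 = 647.4375
  black: 1151 × 3/16 = 215.8125
  albino: 1151 × 4/16 = 287.75
Contribution of agouti: (721 − 647.4375)² / 647.4375 = 8.3582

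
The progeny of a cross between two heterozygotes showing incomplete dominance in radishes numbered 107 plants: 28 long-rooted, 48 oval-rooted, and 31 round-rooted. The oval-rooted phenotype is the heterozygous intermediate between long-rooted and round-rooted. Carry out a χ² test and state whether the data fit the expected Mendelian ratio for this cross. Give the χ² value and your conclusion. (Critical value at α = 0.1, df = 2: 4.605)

With incomplete dominance, a heterozygote × heterozygote cross gives a 1:2:1 phenotypic ratio.
Expected counts for N = 107 under a 1:2:1 ratio (total parts = 4):
  long-rooted: 107 × 1/4 = 26.75
  oval-rooted: 107 × 2/4 = 53.5
  round-rooted: 107 × 1/4 = 26.75
χ² = Σ (O − E)² / E
  long-rooted: (28 − 26.75)² / 26.75 = 0.0584
  oval-rooted: (48 − 53.5)² / 53.5 = 0.5654
  round-rooted: (31 − 26.75)² / 26.75 = 0.6752
χ² = 0.0584 + 0.5654 + 0.6752 = 1.299
Degrees of freedom = 3 − 1 = 2; critical value at α = 0.1 is 4.605.
Since 1.299 < 4.605, we fail to reject the null hypothesis — the data are consistent with the 1:2:1 ratio.

1.299; consistent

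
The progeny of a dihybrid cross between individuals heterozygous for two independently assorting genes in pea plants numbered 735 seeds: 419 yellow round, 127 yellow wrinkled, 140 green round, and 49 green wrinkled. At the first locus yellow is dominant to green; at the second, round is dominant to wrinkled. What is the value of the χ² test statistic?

1.162

A dihybrid F₂ with independent assortment and complete dominance at both loci gives a 9:3:3:1 phenotypic ratio.
Total ratio parts = 16. Expected numbers out of 735:
  yellow round: 735 × 9/16 = 413.4375
  yellow wrinkled: 735 × 3/16 = 137.8125
  green round: 735 × 3/16 = 137.8125
  green wrinkled: 735 × 1/16 = 45.9375
χ² = Σ (O − E)² / E
  yellow round: (419 − 413.4375)² / 413.4375 = 0.0748
  yellow wrinkled: (127 − 137.8125)² / 137.8125 = 0.8483
  green round: (140 − 137.8125)² / 137.8125 = 0.0347
  green wrinkled: (49 − 45.9375)² / 45.9375 = 0.2042
χ² = 0.0748 + 0.8483 + 0.0347 + 0.2042 = 1.162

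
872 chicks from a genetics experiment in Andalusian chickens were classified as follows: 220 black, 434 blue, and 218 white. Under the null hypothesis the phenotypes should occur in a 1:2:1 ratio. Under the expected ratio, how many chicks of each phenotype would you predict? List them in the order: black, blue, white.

The 1:2:1 ratio has 4 parts, so with N = 872 the expected counts are:
  black: 872 × 1/4 = 218
  blue: 872 × 2/4 = 436
  white: 872 × 1/4 = 218

218, 436, 218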